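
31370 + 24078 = 55448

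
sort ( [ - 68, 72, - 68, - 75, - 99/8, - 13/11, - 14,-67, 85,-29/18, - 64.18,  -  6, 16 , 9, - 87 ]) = [-87, - 75, -68,  -  68,  -  67, - 64.18, - 14,-99/8, - 6, - 29/18, - 13/11,9,16, 72,85 ] 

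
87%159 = 87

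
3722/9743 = 3722/9743   =  0.38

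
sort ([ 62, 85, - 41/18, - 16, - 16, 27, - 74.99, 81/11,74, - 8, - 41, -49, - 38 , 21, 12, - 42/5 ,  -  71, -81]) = [ - 81, -74.99  , - 71, - 49,-41 , - 38, - 16, - 16, - 42/5,  -  8, - 41/18, 81/11,12, 21, 27, 62, 74 , 85]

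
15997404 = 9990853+6006551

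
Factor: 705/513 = 235/171 = 3^(- 2 ) * 5^1*19^ ( - 1)*47^1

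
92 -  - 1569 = 1661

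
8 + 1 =9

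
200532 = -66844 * ( - 3 ) 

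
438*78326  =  34306788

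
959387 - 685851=273536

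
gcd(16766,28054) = 166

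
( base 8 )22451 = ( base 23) hme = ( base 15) 2C43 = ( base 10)9513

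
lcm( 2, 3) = 6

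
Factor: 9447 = 3^1*47^1*67^1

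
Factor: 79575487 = 17^1*761^1*6151^1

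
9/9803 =9/9803 = 0.00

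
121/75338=121/75338 =0.00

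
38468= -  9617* ( - 4 ) 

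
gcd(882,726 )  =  6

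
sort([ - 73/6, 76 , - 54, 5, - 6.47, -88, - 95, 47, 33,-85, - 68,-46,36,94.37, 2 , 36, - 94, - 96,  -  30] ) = [  -  96,-95,-94, - 88, - 85, - 68, - 54,  -  46,-30, - 73/6,-6.47,2,5, 33, 36,  36, 47,76, 94.37 ]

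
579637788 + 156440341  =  736078129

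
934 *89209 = 83321206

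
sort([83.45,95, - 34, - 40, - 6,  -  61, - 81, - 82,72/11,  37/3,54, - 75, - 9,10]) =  [ - 82, -81, - 75, - 61, - 40, - 34, - 9,  -  6, 72/11,10,37/3,54,83.45,95]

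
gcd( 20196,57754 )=2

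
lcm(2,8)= 8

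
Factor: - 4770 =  -2^1*3^2*5^1*53^1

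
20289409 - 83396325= -63106916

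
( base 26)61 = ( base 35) 4h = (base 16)9d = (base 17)94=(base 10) 157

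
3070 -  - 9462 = 12532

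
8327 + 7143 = 15470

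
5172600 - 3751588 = 1421012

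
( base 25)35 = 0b1010000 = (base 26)32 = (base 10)80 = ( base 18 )48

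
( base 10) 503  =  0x1F7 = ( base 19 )179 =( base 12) 35B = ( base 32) FN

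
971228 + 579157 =1550385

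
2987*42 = 125454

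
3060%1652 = 1408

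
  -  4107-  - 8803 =4696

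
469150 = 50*9383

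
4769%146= 97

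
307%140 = 27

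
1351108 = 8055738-6704630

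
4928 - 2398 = 2530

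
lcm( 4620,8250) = 115500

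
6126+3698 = 9824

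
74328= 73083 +1245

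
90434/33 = 2740 + 14/33 = 2740.42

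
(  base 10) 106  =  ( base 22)4i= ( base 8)152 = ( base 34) 34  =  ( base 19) 5B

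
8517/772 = 11 + 25/772 = 11.03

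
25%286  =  25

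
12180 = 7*1740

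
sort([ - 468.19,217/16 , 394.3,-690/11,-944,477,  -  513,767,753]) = [ - 944, - 513, - 468.19, - 690/11,217/16,394.3,477,  753,  767 ] 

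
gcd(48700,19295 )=5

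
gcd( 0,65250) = 65250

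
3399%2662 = 737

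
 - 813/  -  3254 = 813/3254 = 0.25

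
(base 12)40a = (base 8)1112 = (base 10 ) 586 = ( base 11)493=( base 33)HP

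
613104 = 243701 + 369403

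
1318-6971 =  - 5653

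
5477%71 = 10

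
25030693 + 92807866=117838559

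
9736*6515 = 63430040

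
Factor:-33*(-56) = 1848 = 2^3*3^1*7^1* 11^1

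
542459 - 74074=468385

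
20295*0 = 0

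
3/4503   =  1/1501 =0.00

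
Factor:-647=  - 647^1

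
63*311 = 19593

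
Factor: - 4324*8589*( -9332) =2^4*3^1*7^1*23^1*47^1*409^1 * 2333^1 = 346579617552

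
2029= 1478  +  551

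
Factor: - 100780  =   - 2^2* 5^1 *5039^1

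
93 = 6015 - 5922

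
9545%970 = 815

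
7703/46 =167 + 21/46= 167.46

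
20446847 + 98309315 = 118756162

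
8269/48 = 8269/48 = 172.27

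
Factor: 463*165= 76395  =  3^1*5^1 * 11^1*463^1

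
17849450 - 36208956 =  - 18359506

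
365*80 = 29200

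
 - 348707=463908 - 812615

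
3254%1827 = 1427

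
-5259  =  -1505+-3754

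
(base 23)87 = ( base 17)B4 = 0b10111111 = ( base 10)191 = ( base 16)bf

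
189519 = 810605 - 621086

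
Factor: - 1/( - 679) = 7^( - 1 )*97^(-1)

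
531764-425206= 106558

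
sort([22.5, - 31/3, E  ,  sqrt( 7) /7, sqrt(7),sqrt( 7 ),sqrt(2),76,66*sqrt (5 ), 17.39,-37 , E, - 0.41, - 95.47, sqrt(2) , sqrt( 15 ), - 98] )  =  [ - 98, - 95.47, -37,-31/3,-0.41, sqrt (7)/7,sqrt( 2 ), sqrt(2 ), sqrt( 7 ) , sqrt( 7),E,  E,sqrt( 15),  17.39,22.5,  76 , 66*sqrt(5) ] 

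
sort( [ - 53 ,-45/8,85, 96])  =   [ - 53, - 45/8,85 , 96 ] 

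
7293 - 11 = 7282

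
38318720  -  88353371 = - 50034651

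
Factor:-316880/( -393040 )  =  233/289 =17^(-2 )*233^1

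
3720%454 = 88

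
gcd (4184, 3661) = 523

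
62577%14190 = 5817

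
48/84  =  4/7 = 0.57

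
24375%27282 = 24375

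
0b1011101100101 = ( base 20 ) ej9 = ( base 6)43421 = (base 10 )5989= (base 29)73F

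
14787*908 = 13426596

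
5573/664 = 5573/664= 8.39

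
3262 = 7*466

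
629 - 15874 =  - 15245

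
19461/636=6487/212 = 30.60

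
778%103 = 57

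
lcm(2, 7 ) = 14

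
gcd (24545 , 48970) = 5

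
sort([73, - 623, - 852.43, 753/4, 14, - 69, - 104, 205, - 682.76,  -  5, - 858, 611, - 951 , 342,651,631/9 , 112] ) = [ - 951, - 858, - 852.43,-682.76,- 623, - 104,  -  69, - 5, 14, 631/9, 73, 112, 753/4, 205, 342, 611,651]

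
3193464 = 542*5892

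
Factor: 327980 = 2^2*5^1 * 23^2*31^1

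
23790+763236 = 787026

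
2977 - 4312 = - 1335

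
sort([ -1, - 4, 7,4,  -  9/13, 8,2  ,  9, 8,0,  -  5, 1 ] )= [ - 5, - 4, - 1, - 9/13,0, 1,2 , 4, 7,8, 8  ,  9 ]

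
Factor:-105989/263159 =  - 263^1*  653^( - 1 ) = - 263/653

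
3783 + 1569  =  5352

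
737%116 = 41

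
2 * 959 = 1918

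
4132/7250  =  2066/3625 = 0.57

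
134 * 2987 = 400258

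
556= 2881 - 2325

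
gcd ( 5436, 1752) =12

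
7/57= 7/57 = 0.12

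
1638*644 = 1054872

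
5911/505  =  11 + 356/505 = 11.70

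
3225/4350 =43/58 = 0.74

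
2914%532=254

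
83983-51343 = 32640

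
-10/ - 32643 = 10/32643 = 0.00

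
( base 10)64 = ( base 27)2A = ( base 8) 100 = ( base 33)1v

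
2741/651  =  2741/651 = 4.21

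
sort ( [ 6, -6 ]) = [ - 6, 6]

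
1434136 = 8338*172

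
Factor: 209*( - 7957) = -1663013 = - 11^1*19^1*73^1*109^1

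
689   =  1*689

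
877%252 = 121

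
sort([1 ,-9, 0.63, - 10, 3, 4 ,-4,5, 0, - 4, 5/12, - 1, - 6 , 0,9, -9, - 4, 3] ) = [ -10 , - 9, - 9,-6, - 4, - 4, - 4,-1, 0 , 0,5/12, 0.63,  1, 3,3,4 , 5, 9] 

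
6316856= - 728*( - 8677)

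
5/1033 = 5/1033 = 0.00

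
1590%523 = 21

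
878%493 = 385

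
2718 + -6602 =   -  3884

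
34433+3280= 37713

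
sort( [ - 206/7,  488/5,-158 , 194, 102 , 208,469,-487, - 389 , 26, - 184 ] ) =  [- 487, - 389,-184, - 158, - 206/7 , 26,488/5,102, 194, 208,469 ]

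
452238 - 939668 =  - 487430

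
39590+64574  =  104164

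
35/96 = 35/96= 0.36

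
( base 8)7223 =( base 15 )118b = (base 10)3731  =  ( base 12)21AB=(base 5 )104411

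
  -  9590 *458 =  - 4392220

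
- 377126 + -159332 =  - 536458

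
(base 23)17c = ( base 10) 702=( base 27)Q0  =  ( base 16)2be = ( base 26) 110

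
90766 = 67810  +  22956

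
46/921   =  46/921 = 0.05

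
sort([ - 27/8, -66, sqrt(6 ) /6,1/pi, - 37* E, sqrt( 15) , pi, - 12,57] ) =[ - 37*E, - 66, - 12 , - 27/8,1/pi,sqrt( 6)/6,pi, sqrt( 15 ),  57] 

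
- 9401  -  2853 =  -12254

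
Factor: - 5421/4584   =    -  2^(-3)*13^1*139^1*191^( - 1) = - 1807/1528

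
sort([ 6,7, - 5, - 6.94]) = [ - 6.94, - 5, 6, 7]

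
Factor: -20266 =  - 2^1*10133^1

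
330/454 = 165/227 = 0.73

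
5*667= 3335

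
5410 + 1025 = 6435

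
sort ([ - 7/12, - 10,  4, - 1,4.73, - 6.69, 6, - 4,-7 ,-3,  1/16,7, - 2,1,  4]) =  [- 10, - 7,-6.69,  -  4,  -  3, - 2, - 1,  -  7/12,1/16,1, 4,4,4.73,6,  7]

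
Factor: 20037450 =2^1*3^1*5^2 *133583^1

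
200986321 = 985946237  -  784959916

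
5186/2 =2593 = 2593.00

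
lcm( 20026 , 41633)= 1582054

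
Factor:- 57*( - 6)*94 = 32148= 2^2*3^2*19^1*47^1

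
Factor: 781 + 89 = 2^1*3^1*5^1* 29^1 = 870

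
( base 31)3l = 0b1110010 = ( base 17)6C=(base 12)96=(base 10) 114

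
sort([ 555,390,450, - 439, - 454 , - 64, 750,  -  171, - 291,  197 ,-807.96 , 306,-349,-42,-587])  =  [  -  807.96 , - 587,-454, - 439 , - 349, - 291,-171 ,-64,  -  42, 197, 306,390, 450, 555,750]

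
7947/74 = 107 + 29/74 =107.39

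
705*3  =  2115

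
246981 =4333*57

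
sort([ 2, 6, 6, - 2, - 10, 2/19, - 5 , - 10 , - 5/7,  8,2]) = [-10, - 10, - 5 , - 2, - 5/7,  2/19, 2, 2 , 6 , 6,  8 ]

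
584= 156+428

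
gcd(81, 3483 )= 81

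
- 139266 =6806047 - 6945313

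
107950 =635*170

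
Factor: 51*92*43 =201756 = 2^2*3^1*17^1*23^1*43^1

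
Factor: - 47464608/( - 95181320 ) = 5933076/11897665 = 2^2*3^1*5^( - 1 ) *13^( - 1) * 139^1*3557^1*183041^( - 1)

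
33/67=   33/67=0.49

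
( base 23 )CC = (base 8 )440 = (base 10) 288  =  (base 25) bd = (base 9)350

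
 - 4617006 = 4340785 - 8957791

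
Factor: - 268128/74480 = -2^1*3^2*5^( - 1)=- 18/5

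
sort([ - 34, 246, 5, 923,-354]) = [ - 354, - 34, 5,246, 923 ]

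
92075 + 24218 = 116293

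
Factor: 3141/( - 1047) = - 3^1 = -3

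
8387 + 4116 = 12503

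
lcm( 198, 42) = 1386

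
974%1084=974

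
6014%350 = 64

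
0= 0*925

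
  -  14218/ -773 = 18 + 304/773 = 18.39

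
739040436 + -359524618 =379515818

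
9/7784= 9/7784 =0.00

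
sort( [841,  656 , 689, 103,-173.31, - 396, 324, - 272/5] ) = [  -  396, - 173.31, - 272/5 , 103,324,  656 , 689, 841] 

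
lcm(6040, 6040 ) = 6040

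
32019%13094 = 5831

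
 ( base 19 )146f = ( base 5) 232212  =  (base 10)8432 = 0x20F0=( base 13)3AB8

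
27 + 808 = 835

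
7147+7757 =14904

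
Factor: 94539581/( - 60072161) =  - 43^( - 2 )*53^( - 1 )*613^( - 1 )*94539581^1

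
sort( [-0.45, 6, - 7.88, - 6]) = [ - 7.88,  -  6, - 0.45 , 6]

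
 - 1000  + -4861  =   - 5861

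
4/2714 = 2/1357 = 0.00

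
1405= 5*281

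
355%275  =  80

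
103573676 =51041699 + 52531977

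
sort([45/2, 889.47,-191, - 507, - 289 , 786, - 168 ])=[-507, - 289, -191,-168, 45/2,786, 889.47 ] 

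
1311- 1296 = 15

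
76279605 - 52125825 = 24153780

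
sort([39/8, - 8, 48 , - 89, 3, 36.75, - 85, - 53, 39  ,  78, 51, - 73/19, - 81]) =[ - 89 , - 85, -81, - 53,-8,-73/19,3,39/8, 36.75, 39, 48,  51, 78] 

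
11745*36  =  422820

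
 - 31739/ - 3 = 31739/3=10579.67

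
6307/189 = 901/27 = 33.37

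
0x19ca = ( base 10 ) 6602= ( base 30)7A2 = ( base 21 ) EK8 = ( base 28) 8bm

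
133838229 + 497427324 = 631265553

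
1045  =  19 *55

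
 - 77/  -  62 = 1 + 15/62 = 1.24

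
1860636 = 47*39588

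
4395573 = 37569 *117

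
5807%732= 683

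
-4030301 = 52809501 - 56839802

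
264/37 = 7+5/37 =7.14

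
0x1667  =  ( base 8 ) 13147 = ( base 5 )140420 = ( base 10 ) 5735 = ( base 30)6b5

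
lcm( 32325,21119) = 1583925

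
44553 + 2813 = 47366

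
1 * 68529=68529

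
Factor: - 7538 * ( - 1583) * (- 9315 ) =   -  2^1 * 3^4*5^1*23^1*1583^1*3769^1 =- 111152672010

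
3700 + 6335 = 10035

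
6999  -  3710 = 3289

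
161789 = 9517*17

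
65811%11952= 6051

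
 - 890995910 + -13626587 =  - 904622497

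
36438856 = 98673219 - 62234363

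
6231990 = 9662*645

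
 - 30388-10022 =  - 40410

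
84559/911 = 84559/911 = 92.82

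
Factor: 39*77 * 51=3^2*7^1*11^1 * 13^1*17^1  =  153153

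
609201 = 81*7521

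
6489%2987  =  515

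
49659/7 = 7094  +  1/7 = 7094.14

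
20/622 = 10/311 = 0.03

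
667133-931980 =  - 264847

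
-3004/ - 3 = 1001 + 1/3 = 1001.33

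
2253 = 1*2253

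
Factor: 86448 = 2^4 * 3^1*1801^1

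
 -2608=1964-4572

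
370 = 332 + 38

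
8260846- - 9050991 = 17311837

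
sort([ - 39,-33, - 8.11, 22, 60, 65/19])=[ - 39, - 33 , - 8.11, 65/19, 22,60 ]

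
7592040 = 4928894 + 2663146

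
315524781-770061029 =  - 454536248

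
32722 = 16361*2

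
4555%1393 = 376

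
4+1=5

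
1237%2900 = 1237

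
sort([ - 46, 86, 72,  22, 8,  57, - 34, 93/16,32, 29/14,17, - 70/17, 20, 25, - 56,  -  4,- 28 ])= [ - 56, - 46, - 34, -28, - 70/17, - 4, 29/14, 93/16,8, 17, 20, 22, 25,32,57,72 , 86]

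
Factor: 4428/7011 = 12/19= 2^2 * 3^1*19^ ( - 1 ) 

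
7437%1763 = 385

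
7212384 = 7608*948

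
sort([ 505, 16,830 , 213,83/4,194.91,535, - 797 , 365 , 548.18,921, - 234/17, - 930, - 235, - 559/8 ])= [  -  930 , - 797, - 235, - 559/8, - 234/17, 16,83/4  ,  194.91,213 , 365 , 505,  535, 548.18, 830, 921 ]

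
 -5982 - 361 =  - 6343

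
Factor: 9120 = 2^5*3^1*5^1 * 19^1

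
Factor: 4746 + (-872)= 3874 =2^1*13^1*149^1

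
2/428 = 1/214= 0.00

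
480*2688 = 1290240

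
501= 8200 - 7699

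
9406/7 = 9406/7 = 1343.71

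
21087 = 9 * 2343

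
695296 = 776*896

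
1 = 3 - 2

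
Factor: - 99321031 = -99321031^1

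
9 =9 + 0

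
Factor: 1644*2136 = 2^5* 3^2*89^1*137^1 = 3511584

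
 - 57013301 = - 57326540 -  - 313239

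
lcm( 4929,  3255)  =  172515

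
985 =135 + 850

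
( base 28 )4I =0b10000010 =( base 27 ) 4m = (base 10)130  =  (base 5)1010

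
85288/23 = 3708  +  4/23 = 3708.17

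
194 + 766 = 960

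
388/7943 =388/7943 = 0.05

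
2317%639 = 400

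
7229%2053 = 1070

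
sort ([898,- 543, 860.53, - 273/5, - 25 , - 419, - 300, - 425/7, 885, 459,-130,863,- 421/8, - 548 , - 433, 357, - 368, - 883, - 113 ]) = [ - 883, - 548, - 543, - 433,-419, - 368, - 300,-130, - 113 , - 425/7, - 273/5, - 421/8, - 25 , 357,459, 860.53, 863,885,898]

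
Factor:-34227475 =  - 5^2*1369099^1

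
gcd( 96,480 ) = 96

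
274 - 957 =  - 683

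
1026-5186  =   - 4160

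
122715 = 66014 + 56701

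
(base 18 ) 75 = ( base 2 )10000011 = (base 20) 6B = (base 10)131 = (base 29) 4f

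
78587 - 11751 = 66836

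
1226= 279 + 947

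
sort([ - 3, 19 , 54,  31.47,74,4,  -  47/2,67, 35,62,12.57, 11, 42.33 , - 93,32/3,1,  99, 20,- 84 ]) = [-93,-84,-47/2, - 3, 1, 4, 32/3,11, 12.57, 19 , 20, 31.47,35, 42.33,54,62,67, 74, 99]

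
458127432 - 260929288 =197198144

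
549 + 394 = 943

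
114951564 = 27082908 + 87868656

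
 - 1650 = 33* ( - 50) 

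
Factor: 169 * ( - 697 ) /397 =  - 117793/397  =  - 13^2*17^1*41^1*397^(  -  1 )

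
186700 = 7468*25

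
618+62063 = 62681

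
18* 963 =17334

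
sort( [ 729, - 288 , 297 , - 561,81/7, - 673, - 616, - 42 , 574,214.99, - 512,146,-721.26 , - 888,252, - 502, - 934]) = [- 934, - 888, - 721.26, - 673, - 616 , - 561 , - 512, - 502, - 288, - 42, 81/7 , 146 , 214.99, 252, 297, 574,729 ] 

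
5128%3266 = 1862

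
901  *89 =80189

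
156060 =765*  204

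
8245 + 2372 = 10617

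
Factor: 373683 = 3^1*124561^1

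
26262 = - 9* ( - 2918) 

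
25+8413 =8438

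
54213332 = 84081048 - 29867716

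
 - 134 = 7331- 7465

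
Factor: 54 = 2^1*3^3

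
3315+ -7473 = - 4158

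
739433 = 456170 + 283263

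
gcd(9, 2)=1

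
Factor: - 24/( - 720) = 2^( - 1)*3^( - 1)*5^( - 1) = 1/30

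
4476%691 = 330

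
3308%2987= 321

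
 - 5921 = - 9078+3157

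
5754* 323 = 1858542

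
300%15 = 0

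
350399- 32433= 317966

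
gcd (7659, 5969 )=1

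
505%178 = 149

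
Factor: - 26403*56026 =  - 1479254478 = -  2^1*3^1*13^1 * 109^1*257^1 * 677^1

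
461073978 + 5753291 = 466827269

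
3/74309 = 3/74309 = 0.00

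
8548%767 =111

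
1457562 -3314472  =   - 1856910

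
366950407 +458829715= 825780122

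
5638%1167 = 970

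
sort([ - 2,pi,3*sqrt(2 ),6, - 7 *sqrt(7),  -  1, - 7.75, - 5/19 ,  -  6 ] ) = [-7*sqrt( 7 ),-7.75, - 6 , - 2,  -  1, - 5/19  ,  pi,  3 * sqrt(2) , 6] 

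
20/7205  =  4/1441 = 0.00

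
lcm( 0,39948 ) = 0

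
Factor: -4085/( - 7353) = 3^( - 2)* 5^1= 5/9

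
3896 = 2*1948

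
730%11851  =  730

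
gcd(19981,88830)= 1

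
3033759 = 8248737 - 5214978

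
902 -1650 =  - 748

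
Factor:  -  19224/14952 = -9/7=-3^2*7^(-1)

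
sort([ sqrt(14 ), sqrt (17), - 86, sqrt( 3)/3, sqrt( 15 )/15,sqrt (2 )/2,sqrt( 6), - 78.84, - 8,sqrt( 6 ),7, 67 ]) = [ - 86,- 78.84, - 8,sqrt( 15)/15, sqrt( 3 ) /3, sqrt(2 )/2, sqrt( 6 ), sqrt(6), sqrt(14),sqrt( 17 ), 7, 67 ] 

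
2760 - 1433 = 1327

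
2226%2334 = 2226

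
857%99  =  65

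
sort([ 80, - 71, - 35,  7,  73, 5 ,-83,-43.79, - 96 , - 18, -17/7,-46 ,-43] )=[ - 96, - 83,-71, - 46, - 43.79, - 43,-35  , - 18, - 17/7, 5, 7 , 73,80 ]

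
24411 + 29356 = 53767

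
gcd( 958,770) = 2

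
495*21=10395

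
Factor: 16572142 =2^1 * 19^1 * 109^1*4001^1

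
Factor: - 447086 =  - 2^1*223543^1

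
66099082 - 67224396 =  -  1125314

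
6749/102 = 66 + 1/6 = 66.17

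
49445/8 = 6180  +  5/8 =6180.62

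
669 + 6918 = 7587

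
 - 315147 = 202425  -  517572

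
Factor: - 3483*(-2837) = 9881271 = 3^4*43^1*2837^1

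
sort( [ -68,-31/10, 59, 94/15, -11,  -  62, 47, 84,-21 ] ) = [ - 68, - 62, - 21 ,-11,  -  31/10,94/15,47,59,84 ]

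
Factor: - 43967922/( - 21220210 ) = 21983961/10610105 = 3^1* 5^( - 1)*11^ (-1 )*83^1*379^( - 1 )*509^( - 1)*88289^1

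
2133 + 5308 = 7441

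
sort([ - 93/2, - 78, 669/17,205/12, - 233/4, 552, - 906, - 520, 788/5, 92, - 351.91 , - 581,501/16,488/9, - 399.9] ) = [ - 906, - 581,-520, - 399.9,-351.91 , -78, - 233/4,- 93/2, 205/12,501/16,669/17, 488/9, 92  ,  788/5,552]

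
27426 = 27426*1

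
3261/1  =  3261  =  3261.00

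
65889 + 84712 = 150601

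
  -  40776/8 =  - 5097 = - 5097.00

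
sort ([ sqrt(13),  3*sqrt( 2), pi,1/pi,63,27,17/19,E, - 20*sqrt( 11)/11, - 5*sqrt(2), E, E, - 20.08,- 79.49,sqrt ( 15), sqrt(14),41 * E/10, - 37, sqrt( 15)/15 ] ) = [ - 79.49,-37 ,- 20.08, - 5*sqrt( 2 ),-20*sqrt( 11 )/11, sqrt(15)/15, 1/pi,17/19,  E,E, E,pi,  sqrt(13),sqrt(14), sqrt( 15),3*sqrt(2 ), 41 * E/10,27, 63]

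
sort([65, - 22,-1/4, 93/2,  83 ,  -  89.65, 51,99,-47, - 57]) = [ - 89.65, - 57, - 47,- 22, - 1/4,  93/2,51, 65, 83, 99 ]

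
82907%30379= 22149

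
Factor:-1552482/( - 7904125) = 2^1 * 3^2*5^(-3)*37^ ( - 1)*1709^(-1 )*  86249^1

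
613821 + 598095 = 1211916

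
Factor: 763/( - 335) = -5^ (-1 ) * 7^1 * 67^(-1) *109^1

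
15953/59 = 15953/59 = 270.39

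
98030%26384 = 18878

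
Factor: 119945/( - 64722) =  - 2^(-1 )*3^(  -  1) *5^1*67^( - 1 )*149^1 = - 745/402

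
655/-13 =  - 655/13 = - 50.38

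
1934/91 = 21 +23/91 = 21.25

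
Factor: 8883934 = 2^1*23^1*151^1*1279^1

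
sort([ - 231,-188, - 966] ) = [-966 , - 231, - 188]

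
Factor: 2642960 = 2^4 * 5^1*33037^1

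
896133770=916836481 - 20702711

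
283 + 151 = 434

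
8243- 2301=5942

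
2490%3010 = 2490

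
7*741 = 5187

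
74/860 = 37/430= 0.09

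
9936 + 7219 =17155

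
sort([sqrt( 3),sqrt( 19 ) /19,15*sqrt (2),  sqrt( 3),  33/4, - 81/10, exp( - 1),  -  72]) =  [-72, - 81/10,  sqrt( 19) /19, exp(-1 ),sqrt ( 3 ), sqrt(3), 33/4 , 15*sqrt (2)] 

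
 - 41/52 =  - 41/52 = - 0.79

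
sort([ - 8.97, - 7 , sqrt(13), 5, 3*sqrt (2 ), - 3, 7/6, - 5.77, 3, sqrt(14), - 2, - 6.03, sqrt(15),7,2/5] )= [ - 8.97,  -  7, - 6.03, - 5.77 , - 3, - 2, 2/5, 7/6, 3,sqrt( 13 ), sqrt( 14), sqrt( 15), 3*sqrt( 2), 5,  7 ]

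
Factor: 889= 7^1*127^1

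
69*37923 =2616687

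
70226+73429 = 143655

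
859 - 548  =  311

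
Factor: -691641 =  - 3^2*31^1*37^1*67^1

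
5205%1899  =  1407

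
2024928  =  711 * 2848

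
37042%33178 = 3864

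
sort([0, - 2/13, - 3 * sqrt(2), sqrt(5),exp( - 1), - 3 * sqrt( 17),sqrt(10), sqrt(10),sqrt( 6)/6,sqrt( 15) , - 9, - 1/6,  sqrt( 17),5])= [ - 3 * sqrt ( 17), - 9, - 3*sqrt( 2), - 1/6, - 2/13, 0,exp( - 1),sqrt ( 6)/6, sqrt(5 ), sqrt(10 ),sqrt(10), sqrt ( 15), sqrt(17), 5] 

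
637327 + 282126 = 919453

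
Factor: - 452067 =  - 3^1*7^1*11^1*19^1*103^1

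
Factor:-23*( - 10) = 230 = 2^1 * 5^1 * 23^1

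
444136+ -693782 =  - 249646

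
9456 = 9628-172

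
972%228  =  60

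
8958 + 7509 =16467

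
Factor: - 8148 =-2^2 * 3^1*7^1*  97^1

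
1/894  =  1/894=0.00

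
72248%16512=6200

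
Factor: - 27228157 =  - 11^1*2475287^1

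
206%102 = 2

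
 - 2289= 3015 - 5304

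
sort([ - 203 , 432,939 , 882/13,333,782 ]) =[ - 203,882/13,333,432 , 782,939] 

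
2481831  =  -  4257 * ( - 583)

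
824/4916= 206/1229 = 0.17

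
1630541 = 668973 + 961568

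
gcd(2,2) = 2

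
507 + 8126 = 8633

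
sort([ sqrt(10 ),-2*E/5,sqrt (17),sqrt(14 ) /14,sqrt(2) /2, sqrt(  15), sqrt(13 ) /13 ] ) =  [  -  2*E/5, sqrt(14 )/14, sqrt(13)/13, sqrt ( 2)/2, sqrt( 10),sqrt( 15), sqrt( 17)]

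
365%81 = 41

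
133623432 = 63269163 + 70354269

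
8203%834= 697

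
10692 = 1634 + 9058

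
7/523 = 7/523 = 0.01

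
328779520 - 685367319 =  - 356587799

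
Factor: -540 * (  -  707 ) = 2^2*3^3*5^1*7^1*101^1 = 381780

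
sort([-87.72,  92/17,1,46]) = [ - 87.72,1,92/17,46]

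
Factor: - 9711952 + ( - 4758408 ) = -14470360=- 2^3*5^1*43^1*47^1*179^1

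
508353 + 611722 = 1120075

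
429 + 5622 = 6051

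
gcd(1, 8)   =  1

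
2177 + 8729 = 10906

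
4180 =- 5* ( - 836)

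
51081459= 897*56947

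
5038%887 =603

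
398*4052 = 1612696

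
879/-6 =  - 293/2=- 146.50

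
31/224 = 31/224 = 0.14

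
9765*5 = 48825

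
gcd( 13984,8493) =19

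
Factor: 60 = 2^2*3^1*5^1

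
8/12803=8/12803 = 0.00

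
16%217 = 16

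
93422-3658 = 89764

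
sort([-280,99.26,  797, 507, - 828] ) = [-828 ,-280,99.26 , 507, 797 ]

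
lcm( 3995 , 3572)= 303620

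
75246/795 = 94+ 172/265= 94.65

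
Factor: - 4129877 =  - 181^1 * 22817^1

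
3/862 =3/862 = 0.00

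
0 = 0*875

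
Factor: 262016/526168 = 2^4*23^1*739^( - 1) = 368/739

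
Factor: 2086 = 2^1*7^1*149^1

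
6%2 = 0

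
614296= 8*76787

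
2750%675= 50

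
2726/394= 6 + 181/197 = 6.92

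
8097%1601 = 92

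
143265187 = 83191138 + 60074049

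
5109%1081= 785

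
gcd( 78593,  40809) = 1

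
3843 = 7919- 4076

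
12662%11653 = 1009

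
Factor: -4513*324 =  - 2^2  *3^4*4513^1=-1462212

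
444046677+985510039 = 1429556716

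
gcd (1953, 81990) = 9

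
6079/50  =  6079/50 =121.58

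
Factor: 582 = 2^1*3^1*97^1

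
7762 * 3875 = 30077750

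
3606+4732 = 8338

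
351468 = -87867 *(-4 ) 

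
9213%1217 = 694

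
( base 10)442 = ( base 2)110111010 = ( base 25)HH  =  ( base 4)12322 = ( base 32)DQ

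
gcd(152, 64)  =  8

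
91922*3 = 275766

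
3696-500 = 3196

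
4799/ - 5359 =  - 4799/5359=- 0.90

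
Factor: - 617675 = -5^2*31^1 *797^1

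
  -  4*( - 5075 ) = 20300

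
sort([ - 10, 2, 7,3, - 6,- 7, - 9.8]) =[ - 10,  -  9.8, - 7, -6,  2, 3, 7 ] 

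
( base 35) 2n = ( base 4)1131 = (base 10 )93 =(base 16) 5d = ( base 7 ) 162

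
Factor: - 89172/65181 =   -  2^2*3^1*2477^1 * 21727^(-1) = - 29724/21727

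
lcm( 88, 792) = 792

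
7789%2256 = 1021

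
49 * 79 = 3871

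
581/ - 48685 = - 83/6955=-  0.01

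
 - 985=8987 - 9972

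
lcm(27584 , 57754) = 1848128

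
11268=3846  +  7422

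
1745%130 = 55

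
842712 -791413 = 51299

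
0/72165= 0 = 0.00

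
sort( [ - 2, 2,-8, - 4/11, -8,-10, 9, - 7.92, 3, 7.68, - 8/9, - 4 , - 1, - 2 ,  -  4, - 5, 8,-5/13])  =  [ - 10, - 8, - 8, - 7.92, - 5,  -  4, - 4, - 2,  -  2,  -  1,  -  8/9, - 5/13 ,-4/11,2,  3,  7.68, 8, 9]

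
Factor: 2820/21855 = 4/31 = 2^2 * 31^(-1 ) 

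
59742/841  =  59742/841=71.04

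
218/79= 2 +60/79 = 2.76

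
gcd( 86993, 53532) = 1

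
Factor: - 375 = -3^1 * 5^3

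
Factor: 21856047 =3^1*7285349^1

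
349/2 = 174 + 1/2 = 174.50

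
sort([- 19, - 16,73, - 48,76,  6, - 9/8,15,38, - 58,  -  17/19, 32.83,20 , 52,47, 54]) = [ - 58,-48, - 19, - 16, - 9/8, - 17/19,6,15,20, 32.83,38,47,52,54,73,76]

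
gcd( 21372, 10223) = 1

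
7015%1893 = 1336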